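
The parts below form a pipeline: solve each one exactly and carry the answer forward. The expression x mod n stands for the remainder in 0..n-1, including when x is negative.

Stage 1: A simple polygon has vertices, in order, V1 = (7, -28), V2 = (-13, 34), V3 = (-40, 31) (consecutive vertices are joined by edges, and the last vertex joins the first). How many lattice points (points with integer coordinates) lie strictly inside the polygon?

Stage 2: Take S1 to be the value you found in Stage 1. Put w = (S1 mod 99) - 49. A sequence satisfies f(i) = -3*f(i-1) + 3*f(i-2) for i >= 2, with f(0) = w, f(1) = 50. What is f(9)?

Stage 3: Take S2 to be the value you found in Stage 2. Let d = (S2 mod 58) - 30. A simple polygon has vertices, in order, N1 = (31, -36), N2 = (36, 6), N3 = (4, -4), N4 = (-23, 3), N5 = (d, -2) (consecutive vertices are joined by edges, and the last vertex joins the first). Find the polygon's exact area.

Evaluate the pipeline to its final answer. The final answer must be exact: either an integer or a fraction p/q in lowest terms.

Stage 1: cross terms: (7*34 - -13*-28)=-126, (-13*31 - -40*34)=957, (-40*-28 - 7*31)=903; twice the area = |1734| = 1734; area = 867; boundary points = 2 + 3 + 1 = 6; strictly interior points = area - boundary/2 + 1 = 865; answer 865
Stage 2: S1 = 865; w = 24; f(2) = -3*(50) + 3*(24) = -78; iterating: f(2)=-78, f(3)=384, f(4)=-1386, f(5)=5310, f(6)=-20088, f(7)=76194, f(8)=-288846, f(9)=1095120; answer 1095120
Stage 3: S2 = 1095120; d = -8; cross terms: (31*6 - 36*-36)=1482, (36*-4 - 4*6)=-168, (4*3 - -23*-4)=-80, (-23*-2 - -8*3)=70, (-8*-36 - 31*-2)=350; twice the area = |1654| = 1654; area = 827; answer 827

827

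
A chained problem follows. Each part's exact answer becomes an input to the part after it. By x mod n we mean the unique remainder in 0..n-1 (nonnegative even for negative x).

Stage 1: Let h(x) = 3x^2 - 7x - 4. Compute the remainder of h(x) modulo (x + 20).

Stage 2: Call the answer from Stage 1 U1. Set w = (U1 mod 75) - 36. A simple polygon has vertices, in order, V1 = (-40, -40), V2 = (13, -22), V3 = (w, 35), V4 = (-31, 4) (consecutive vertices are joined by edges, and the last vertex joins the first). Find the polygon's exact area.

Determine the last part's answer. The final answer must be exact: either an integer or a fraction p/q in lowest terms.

Stage 1: remainder = value at the root: 3*(-20)^2 - 7*(-20)^1 - 4 = (1200) + (140) + (-4) = 1336; answer 1336
Stage 2: U1 = 1336; w = 25; cross terms: (-40*-22 - 13*-40)=1400, (13*35 - 25*-22)=1005, (25*4 - -31*35)=1185, (-31*-40 - -40*4)=1400; twice the area = |4990| = 4990; area = 2495; answer 2495

2495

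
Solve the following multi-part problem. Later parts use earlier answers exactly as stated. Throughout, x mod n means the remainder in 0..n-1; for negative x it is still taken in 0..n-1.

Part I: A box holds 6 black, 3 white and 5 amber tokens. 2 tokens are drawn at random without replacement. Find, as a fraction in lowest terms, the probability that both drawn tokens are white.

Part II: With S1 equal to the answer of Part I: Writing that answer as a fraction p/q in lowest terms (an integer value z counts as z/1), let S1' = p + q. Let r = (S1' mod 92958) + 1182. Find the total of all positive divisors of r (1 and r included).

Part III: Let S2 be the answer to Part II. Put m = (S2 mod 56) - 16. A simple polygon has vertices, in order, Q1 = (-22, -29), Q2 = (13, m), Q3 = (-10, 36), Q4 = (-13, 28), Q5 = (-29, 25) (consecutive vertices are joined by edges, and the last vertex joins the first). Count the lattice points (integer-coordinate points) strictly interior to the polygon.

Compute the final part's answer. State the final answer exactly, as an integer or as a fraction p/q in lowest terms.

Part I: total draws C(14,2) = 91; favorable C(3,2) = 3; P = 3/91; answer 3/91
Part II: S1 = 3/91; threaded value p + q = 94; r = 1276; 1276 = 2^2 * 11 * 29; sigma = (1 + 2 + 4) * (1 + 11) * (1 + 29) = 7 * 12 * 30 = 2520; answer 2520
Part III: S2 = 2520; m = -16; cross terms: (-22*-16 - 13*-29)=729, (13*36 - -10*-16)=308, (-10*28 - -13*36)=188, (-13*25 - -29*28)=487, (-29*-29 - -22*25)=1391; twice the area = |3103| = 3103; area = 3103/2; boundary points = 1 + 1 + 1 + 1 + 1 = 5; strictly interior points = area - boundary/2 + 1 = 1550; answer 1550

1550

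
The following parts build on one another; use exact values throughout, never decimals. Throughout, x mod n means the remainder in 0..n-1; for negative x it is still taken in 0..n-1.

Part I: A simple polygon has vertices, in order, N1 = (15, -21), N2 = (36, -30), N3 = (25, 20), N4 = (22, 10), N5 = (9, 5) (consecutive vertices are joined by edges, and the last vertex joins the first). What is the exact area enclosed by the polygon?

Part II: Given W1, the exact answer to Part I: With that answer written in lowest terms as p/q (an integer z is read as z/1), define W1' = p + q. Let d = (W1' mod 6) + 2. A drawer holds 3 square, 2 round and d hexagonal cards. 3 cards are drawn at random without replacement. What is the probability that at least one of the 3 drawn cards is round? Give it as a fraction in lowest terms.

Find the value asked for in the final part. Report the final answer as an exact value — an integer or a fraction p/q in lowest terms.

5/7

Part I: cross terms: (15*-30 - 36*-21)=306, (36*20 - 25*-30)=1470, (25*10 - 22*20)=-190, (22*5 - 9*10)=20, (9*-21 - 15*5)=-264; twice the area = |1342| = 1342; area = 671; answer 671
Part II: W1 = 671; threaded value p + q = 672; d = 2; total draws C(7,3) = 35; complement C(5,3) = 10; favorable 35 - 10 = 25; P = 5/7; answer 5/7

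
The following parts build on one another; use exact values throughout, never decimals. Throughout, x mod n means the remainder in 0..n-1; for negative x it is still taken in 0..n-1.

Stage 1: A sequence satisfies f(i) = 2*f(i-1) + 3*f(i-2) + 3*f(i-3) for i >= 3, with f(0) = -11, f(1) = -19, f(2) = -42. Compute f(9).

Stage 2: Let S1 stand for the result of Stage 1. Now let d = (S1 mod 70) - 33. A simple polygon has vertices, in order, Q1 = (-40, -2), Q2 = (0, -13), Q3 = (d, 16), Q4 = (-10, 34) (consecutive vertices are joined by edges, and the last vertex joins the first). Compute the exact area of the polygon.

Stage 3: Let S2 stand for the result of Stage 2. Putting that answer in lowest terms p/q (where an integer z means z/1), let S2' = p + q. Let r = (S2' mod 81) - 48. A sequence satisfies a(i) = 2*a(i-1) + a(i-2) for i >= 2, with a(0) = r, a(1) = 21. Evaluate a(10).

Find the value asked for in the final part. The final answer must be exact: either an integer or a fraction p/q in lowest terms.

5613

Stage 1: f(3) = 2*(-42) + 3*(-19) + 3*(-11) = -174; iterating: f(3)=-174, f(4)=-531, f(5)=-1710, f(6)=-5535, f(7)=-17793, f(8)=-57321, f(9)=-184626; answer -184626
Stage 2: S1 = -184626; d = 1; cross terms: (-40*-13 - 0*-2)=520, (0*16 - 1*-13)=13, (1*34 - -10*16)=194, (-10*-2 - -40*34)=1380; twice the area = |2107| = 2107; area = 2107/2; answer 2107/2
Stage 3: S2 = 2107/2; threaded value p + q = 2109; r = -45; a(2) = 2*(21) + 1*(-45) = -3; iterating: a(2)=-3, a(3)=15, a(4)=27, a(5)=69, a(6)=165, a(7)=399, a(8)=963, a(9)=2325, a(10)=5613; answer 5613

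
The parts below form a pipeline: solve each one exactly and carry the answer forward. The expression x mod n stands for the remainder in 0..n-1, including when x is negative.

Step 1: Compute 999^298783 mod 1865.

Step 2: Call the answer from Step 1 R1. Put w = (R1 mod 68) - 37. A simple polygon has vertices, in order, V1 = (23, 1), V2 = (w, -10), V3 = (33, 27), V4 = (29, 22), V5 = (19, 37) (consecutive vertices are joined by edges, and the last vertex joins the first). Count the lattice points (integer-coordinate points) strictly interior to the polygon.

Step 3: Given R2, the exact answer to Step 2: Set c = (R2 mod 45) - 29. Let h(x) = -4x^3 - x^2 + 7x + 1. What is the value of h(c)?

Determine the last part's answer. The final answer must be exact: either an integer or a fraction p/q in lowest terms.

Step 1: squarings mod 1865: 999^1=999, 999^2=226, 999^4=721, 999^8=1371, 999^16=1586, 999^32=1376, 999^64=401, 999^128=411, 999^256=1071, 999^512=66, 999^1024=626, 999^2048=226, 999^4096=721, 999^8192=1371, 999^16384=1586, 999^32768=1376, 999^65536=401, 999^131072=411, 999^262144=1071; 999^298783 = 999^1 * 999^2 * 999^4 * 999^8 * 999^16 * 999^256 * 999^512 * 999^1024 * 999^2048 * 999^32768 * 999^262144 = 814 (mod 1865); answer 814
Step 2: R1 = 814; w = 29; cross terms: (23*-10 - 29*1)=-259, (29*27 - 33*-10)=1113, (33*22 - 29*27)=-57, (29*37 - 19*22)=655, (19*1 - 23*37)=-832; twice the area = |620| = 620; area = 310; boundary points = 1 + 1 + 1 + 5 + 4 = 12; strictly interior points = area - boundary/2 + 1 = 305; answer 305
Step 3: R2 = 305; c = 6; -4*(6)^3 - 1*(6)^2 + 7*(6)^1 + 1 = (-864) + (-36) + (42) + (1) = -857; answer -857

-857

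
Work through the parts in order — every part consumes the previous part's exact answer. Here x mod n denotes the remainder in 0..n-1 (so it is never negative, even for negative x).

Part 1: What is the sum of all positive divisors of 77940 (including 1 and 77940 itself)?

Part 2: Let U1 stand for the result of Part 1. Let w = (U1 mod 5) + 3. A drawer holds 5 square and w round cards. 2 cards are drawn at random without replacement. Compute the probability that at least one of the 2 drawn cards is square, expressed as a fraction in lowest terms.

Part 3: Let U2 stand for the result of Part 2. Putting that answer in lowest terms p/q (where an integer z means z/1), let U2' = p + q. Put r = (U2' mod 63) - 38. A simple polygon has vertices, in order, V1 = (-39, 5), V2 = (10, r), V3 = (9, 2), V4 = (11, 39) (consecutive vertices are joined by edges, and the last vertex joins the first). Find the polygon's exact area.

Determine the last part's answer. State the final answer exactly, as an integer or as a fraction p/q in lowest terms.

Part 1: 77940 = 2^2 * 3^2 * 5 * 433; sigma = (1 + 2 + 4) * (1 + 3 + 9) * (1 + 5) * (1 + 433) = 7 * 13 * 6 * 434 = 236964; answer 236964
Part 2: U1 = 236964; w = 7; total draws C(12,2) = 66; complement C(7,2) = 21; favorable 66 - 21 = 45; P = 15/22; answer 15/22
Part 3: U2 = 15/22; threaded value p + q = 37; r = -1; cross terms: (-39*-1 - 10*5)=-11, (10*2 - 9*-1)=29, (9*39 - 11*2)=329, (11*5 - -39*39)=1576; twice the area = |1923| = 1923; area = 1923/2; answer 1923/2

1923/2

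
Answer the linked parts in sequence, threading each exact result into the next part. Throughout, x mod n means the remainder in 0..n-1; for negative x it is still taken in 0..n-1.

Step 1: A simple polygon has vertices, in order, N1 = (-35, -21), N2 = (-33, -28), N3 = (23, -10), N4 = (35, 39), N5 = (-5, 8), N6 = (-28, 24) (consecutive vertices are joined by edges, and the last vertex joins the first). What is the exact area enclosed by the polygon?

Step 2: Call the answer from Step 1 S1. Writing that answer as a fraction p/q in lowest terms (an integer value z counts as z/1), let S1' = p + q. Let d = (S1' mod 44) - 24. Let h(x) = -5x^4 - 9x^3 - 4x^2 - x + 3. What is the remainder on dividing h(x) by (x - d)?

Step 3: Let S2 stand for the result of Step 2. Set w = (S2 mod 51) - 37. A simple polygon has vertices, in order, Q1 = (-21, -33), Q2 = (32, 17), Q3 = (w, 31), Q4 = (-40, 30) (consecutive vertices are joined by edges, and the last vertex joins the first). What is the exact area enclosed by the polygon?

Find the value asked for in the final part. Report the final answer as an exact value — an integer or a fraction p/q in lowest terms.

Step 1: cross terms: (-35*-28 - -33*-21)=287, (-33*-10 - 23*-28)=974, (23*39 - 35*-10)=1247, (35*8 - -5*39)=475, (-5*24 - -28*8)=104, (-28*-21 - -35*24)=1428; twice the area = |4515| = 4515; area = 4515/2; answer 4515/2
Step 2: S1 = 4515/2; threaded value p + q = 4517; d = 5; remainder = value at the root: -5*(5)^4 - 9*(5)^3 - 4*(5)^2 - 1*(5)^1 + 3 = (-3125) + (-1125) + (-100) + (-5) + (3) = -4352; answer -4352
Step 3: S2 = -4352; w = -3; cross terms: (-21*17 - 32*-33)=699, (32*31 - -3*17)=1043, (-3*30 - -40*31)=1150, (-40*-33 - -21*30)=1950; twice the area = |4842| = 4842; area = 2421; answer 2421

2421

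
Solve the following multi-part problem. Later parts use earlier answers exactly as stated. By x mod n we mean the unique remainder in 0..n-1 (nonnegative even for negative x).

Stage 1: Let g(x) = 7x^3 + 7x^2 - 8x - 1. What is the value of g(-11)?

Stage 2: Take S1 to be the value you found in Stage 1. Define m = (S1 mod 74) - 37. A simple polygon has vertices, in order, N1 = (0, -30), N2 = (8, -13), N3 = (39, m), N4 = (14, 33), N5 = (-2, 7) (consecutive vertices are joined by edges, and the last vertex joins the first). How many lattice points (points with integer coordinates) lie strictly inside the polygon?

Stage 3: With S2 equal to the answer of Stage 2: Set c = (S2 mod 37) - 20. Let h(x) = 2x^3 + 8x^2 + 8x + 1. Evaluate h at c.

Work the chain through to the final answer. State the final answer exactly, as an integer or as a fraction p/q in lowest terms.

Stage 1: 7*(-11)^3 + 7*(-11)^2 - 8*(-11)^1 - 1 = (-9317) + (847) + (88) + (-1) = -8383; answer -8383
Stage 2: S1 = -8383; m = 16; cross terms: (0*-13 - 8*-30)=240, (8*16 - 39*-13)=635, (39*33 - 14*16)=1063, (14*7 - -2*33)=164, (-2*-30 - 0*7)=60; twice the area = |2162| = 2162; area = 1081; boundary points = 1 + 1 + 1 + 2 + 1 = 6; strictly interior points = area - boundary/2 + 1 = 1079; answer 1079
Stage 3: S2 = 1079; c = -14; 2*(-14)^3 + 8*(-14)^2 + 8*(-14)^1 + 1 = (-5488) + (1568) + (-112) + (1) = -4031; answer -4031

-4031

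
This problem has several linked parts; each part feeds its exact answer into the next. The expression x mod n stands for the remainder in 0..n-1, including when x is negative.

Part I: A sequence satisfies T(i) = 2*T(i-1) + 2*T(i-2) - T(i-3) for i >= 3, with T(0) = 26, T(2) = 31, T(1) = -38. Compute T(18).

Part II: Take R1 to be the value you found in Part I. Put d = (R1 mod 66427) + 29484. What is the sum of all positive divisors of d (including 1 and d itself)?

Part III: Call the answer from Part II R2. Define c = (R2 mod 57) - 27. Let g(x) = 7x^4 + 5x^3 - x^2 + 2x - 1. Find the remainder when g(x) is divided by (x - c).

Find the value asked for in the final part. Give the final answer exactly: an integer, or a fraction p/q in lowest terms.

Part I: T(3) = 2*(31) + 2*(-38) - 1*(26) = -40; iterating: T(3)=-40, T(4)=20, T(5)=-71, T(6)=-62, T(7)=-286, T(8)=-625, T(9)=-1760, T(10)=-4484, T(11)=-11863, T(12)=-30934, T(13)=-81110, T(14)=-212225, T(15)=-555736, T(16)=-1454812, T(17)=-3808871, T(18)=-9971630; answer -9971630
Part II: R1 = -9971630; d = 88331; 88331 = 19 * 4649; sigma = (1 + 19) * (1 + 4649) = 20 * 4650 = 93000; answer 93000
Part III: R2 = 93000; c = 6; remainder = value at the root: 7*(6)^4 + 5*(6)^3 - 1*(6)^2 + 2*(6)^1 - 1 = (9072) + (1080) + (-36) + (12) + (-1) = 10127; answer 10127

10127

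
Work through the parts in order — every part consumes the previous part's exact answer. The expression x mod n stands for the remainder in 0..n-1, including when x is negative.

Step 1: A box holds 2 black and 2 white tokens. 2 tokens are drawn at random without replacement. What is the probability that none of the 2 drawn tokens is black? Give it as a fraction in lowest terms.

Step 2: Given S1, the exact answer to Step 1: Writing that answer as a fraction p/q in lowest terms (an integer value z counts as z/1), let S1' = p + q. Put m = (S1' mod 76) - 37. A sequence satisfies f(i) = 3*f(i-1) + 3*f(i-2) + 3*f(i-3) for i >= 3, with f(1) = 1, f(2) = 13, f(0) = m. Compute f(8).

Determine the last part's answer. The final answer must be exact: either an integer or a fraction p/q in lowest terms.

Step 1: total draws C(4,2) = 6; favorable C(2,2) = 1; P = 1/6; answer 1/6
Step 2: S1 = 1/6; threaded value p + q = 7; m = -30; f(3) = 3*(13) + 3*(1) + 3*(-30) = -48; iterating: f(3)=-48, f(4)=-102, f(5)=-411, f(6)=-1683, f(7)=-6588, f(8)=-26046; answer -26046

-26046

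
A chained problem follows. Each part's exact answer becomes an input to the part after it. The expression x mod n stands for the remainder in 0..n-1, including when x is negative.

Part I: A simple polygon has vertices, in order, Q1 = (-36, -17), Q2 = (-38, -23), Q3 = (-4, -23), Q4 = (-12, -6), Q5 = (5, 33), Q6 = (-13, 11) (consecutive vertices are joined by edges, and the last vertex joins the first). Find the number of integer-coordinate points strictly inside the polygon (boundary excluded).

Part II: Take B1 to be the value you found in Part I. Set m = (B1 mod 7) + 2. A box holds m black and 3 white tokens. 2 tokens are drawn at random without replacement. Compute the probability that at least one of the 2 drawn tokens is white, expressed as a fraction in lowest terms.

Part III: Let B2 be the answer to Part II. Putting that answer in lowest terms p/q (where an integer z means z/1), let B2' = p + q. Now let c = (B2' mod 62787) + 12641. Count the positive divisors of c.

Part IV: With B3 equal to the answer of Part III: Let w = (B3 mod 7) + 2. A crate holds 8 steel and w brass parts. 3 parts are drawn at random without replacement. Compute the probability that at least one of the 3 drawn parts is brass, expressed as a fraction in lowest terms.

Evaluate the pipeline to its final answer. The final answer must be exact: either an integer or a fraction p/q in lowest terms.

115/143

Part I: cross terms: (-36*-23 - -38*-17)=182, (-38*-23 - -4*-23)=782, (-4*-6 - -12*-23)=-252, (-12*33 - 5*-6)=-366, (5*11 - -13*33)=484, (-13*-17 - -36*11)=617; twice the area = |1447| = 1447; area = 1447/2; boundary points = 2 + 34 + 1 + 1 + 2 + 1 = 41; strictly interior points = area - boundary/2 + 1 = 704; answer 704
Part II: B1 = 704; m = 6; total draws C(9,2) = 36; complement C(6,2) = 15; favorable 36 - 15 = 21; P = 7/12; answer 7/12
Part III: B2 = 7/12; threaded value p + q = 19; c = 12660; 12660 = 2^2 * 3 * 5 * 211; number of divisors = (2+1) * (1+1) * (1+1) * (1+1) = 24; answer 24
Part IV: B3 = 24; w = 5; total draws C(13,3) = 286; complement C(8,3) = 56; favorable 286 - 56 = 230; P = 115/143; answer 115/143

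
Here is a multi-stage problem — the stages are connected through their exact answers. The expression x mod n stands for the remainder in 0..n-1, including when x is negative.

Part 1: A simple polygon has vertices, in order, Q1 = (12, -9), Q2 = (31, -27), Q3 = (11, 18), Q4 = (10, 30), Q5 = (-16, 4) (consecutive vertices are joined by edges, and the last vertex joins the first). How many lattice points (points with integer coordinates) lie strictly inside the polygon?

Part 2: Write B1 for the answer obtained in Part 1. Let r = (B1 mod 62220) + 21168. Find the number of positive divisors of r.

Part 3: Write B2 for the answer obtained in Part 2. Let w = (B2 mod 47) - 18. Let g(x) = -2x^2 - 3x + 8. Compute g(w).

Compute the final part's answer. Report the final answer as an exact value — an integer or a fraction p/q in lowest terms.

-46

Part 1: cross terms: (12*-27 - 31*-9)=-45, (31*18 - 11*-27)=855, (11*30 - 10*18)=150, (10*4 - -16*30)=520, (-16*-9 - 12*4)=96; twice the area = |1576| = 1576; area = 788; boundary points = 1 + 5 + 1 + 26 + 1 = 34; strictly interior points = area - boundary/2 + 1 = 772; answer 772
Part 2: B1 = 772; r = 21940; 21940 = 2^2 * 5 * 1097; number of divisors = (2+1) * (1+1) * (1+1) = 12; answer 12
Part 3: B2 = 12; w = -6; -2*(-6)^2 - 3*(-6)^1 + 8 = (-72) + (18) + (8) = -46; answer -46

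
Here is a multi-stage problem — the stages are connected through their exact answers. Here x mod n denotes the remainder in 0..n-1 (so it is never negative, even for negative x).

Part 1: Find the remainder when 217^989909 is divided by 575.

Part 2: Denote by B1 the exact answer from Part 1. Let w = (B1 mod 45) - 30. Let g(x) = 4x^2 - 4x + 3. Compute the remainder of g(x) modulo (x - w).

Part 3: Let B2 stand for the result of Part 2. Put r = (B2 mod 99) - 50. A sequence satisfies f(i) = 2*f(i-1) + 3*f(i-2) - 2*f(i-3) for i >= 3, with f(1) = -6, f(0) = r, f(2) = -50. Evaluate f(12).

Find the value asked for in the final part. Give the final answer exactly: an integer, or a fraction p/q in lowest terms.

Part 1: squarings mod 575: 217^1=217, 217^2=514, 217^4=271, 217^8=416, 217^16=556, 217^32=361, 217^64=371, 217^128=216, 217^256=81, 217^512=236, 217^1024=496, 217^2048=491, 217^4096=156, 217^8192=186, 217^16384=96, 217^32768=16, 217^65536=256, 217^131072=561, 217^262144=196, 217^524288=466; 217^989909 = 217^1 * 217^4 * 217^16 * 217^64 * 217^128 * 217^512 * 217^2048 * 217^4096 * 217^65536 * 217^131072 * 217^262144 * 217^524288 = 297 (mod 575); answer 297
Part 2: B1 = 297; w = -3; remainder = value at the root: 4*(-3)^2 - 4*(-3)^1 + 3 = (36) + (12) + (3) = 51; answer 51
Part 3: B2 = 51; r = 1; f(3) = 2*(-50) + 3*(-6) - 2*(1) = -120; iterating: f(3)=-120, f(4)=-378, f(5)=-1016, f(6)=-2926, f(7)=-8144, f(8)=-23034, f(9)=-64648, f(10)=-182110, f(11)=-512096, f(12)=-1441226; answer -1441226

-1441226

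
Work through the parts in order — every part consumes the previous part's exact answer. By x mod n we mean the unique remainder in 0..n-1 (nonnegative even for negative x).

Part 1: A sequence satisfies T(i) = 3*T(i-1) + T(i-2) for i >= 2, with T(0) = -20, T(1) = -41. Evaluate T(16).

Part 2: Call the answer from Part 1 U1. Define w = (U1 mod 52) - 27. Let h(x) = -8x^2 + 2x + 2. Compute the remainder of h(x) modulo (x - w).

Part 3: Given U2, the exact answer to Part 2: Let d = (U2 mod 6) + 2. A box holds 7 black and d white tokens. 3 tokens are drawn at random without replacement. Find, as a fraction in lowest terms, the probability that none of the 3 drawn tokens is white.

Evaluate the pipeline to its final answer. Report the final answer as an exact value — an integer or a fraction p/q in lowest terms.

Part 1: T(2) = 3*(-41) + 1*(-20) = -143; iterating: T(2)=-143, T(3)=-470, T(4)=-1553, T(5)=-5129, T(6)=-16940, T(7)=-55949, T(8)=-184787, T(9)=-610310, T(10)=-2015717, T(11)=-6657461, T(12)=-21988100, T(13)=-72621761, T(14)=-239853383, T(15)=-792181910, T(16)=-2616399113; answer -2616399113
Part 2: U1 = -2616399113; w = -4; remainder = value at the root: -8*(-4)^2 + 2*(-4)^1 + 2 = (-128) + (-8) + (2) = -134; answer -134
Part 3: U2 = -134; d = 6; total draws C(13,3) = 286; favorable C(7,3) = 35; P = 35/286; answer 35/286

35/286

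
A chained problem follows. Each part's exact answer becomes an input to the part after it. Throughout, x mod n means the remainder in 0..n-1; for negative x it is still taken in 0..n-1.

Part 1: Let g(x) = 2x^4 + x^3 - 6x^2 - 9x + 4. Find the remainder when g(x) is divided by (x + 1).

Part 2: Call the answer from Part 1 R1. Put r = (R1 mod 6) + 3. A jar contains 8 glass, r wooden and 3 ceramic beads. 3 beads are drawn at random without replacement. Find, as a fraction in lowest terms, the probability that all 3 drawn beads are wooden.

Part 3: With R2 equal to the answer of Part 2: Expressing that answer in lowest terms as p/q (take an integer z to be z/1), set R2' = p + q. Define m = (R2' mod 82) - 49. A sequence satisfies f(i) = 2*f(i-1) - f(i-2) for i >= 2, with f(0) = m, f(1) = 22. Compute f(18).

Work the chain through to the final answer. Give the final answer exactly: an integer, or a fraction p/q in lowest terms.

260

Part 1: remainder = value at the root: 2*(-1)^4 + 1*(-1)^3 - 6*(-1)^2 - 9*(-1)^1 + 4 = (2) + (-1) + (-6) + (9) + (4) = 8; answer 8
Part 2: R1 = 8; r = 5; total draws C(16,3) = 560; favorable C(5,3) = 10; P = 1/56; answer 1/56
Part 3: R2 = 1/56; threaded value p + q = 57; m = 8; f(2) = 2*(22) - 1*(8) = 36; iterating: f(2)=36, f(3)=50, f(4)=64, f(5)=78, f(6)=92, f(7)=106, f(8)=120, f(9)=134, f(10)=148, f(11)=162, f(12)=176, f(13)=190, f(14)=204, f(15)=218, f(16)=232, f(17)=246, f(18)=260; answer 260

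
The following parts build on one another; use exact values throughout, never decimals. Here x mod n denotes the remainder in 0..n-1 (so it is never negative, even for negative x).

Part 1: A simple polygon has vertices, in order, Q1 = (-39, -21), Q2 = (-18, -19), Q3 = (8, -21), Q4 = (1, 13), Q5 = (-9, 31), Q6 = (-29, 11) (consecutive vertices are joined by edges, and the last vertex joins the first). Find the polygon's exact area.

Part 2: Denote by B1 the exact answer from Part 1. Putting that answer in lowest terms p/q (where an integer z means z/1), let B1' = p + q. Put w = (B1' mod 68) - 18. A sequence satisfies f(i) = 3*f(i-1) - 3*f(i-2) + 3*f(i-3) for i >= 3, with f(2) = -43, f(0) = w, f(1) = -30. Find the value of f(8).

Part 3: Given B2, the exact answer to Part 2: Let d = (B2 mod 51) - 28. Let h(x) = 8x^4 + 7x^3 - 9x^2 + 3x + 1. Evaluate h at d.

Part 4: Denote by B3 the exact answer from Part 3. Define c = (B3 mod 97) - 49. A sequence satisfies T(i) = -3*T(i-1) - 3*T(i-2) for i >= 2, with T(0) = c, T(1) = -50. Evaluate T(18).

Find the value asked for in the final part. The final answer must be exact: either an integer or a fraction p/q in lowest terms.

Part 1: cross terms: (-39*-19 - -18*-21)=363, (-18*-21 - 8*-19)=530, (8*13 - 1*-21)=125, (1*31 - -9*13)=148, (-9*11 - -29*31)=800, (-29*-21 - -39*11)=1038; twice the area = |3004| = 3004; area = 1502; answer 1502
Part 2: B1 = 1502; threaded value p + q = 1503; w = -11; f(3) = 3*(-43) - 3*(-30) + 3*(-11) = -72; iterating: f(3)=-72, f(4)=-177, f(5)=-444, f(6)=-1017, f(7)=-2250, f(8)=-5031; answer -5031
Part 3: B2 = -5031; d = -10; 8*(-10)^4 + 7*(-10)^3 - 9*(-10)^2 + 3*(-10)^1 + 1 = (80000) + (-7000) + (-900) + (-30) + (1) = 72071; answer 72071
Part 4: B3 = 72071; c = -49; T(2) = -3*(-50) - 3*(-49) = 297; iterating: T(2)=297, T(3)=-741, T(4)=1332, T(5)=-1773, T(6)=1323, T(7)=1350, T(8)=-8019, T(9)=20007, T(10)=-35964, T(11)=47871, T(12)=-35721, T(13)=-36450, T(14)=216513, T(15)=-540189, T(16)=971028, T(17)=-1292517, T(18)=964467; answer 964467

964467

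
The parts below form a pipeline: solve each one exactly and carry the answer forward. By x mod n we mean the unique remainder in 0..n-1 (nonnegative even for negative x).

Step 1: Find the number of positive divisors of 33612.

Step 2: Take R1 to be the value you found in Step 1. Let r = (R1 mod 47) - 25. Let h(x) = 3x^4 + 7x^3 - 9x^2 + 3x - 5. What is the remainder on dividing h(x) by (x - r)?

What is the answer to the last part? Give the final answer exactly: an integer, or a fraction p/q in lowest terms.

Step 1: 33612 = 2^2 * 3 * 2801; number of divisors = (2+1) * (1+1) * (1+1) = 12; answer 12
Step 2: R1 = 12; r = -13; remainder = value at the root: 3*(-13)^4 + 7*(-13)^3 - 9*(-13)^2 + 3*(-13)^1 - 5 = (85683) + (-15379) + (-1521) + (-39) + (-5) = 68739; answer 68739

68739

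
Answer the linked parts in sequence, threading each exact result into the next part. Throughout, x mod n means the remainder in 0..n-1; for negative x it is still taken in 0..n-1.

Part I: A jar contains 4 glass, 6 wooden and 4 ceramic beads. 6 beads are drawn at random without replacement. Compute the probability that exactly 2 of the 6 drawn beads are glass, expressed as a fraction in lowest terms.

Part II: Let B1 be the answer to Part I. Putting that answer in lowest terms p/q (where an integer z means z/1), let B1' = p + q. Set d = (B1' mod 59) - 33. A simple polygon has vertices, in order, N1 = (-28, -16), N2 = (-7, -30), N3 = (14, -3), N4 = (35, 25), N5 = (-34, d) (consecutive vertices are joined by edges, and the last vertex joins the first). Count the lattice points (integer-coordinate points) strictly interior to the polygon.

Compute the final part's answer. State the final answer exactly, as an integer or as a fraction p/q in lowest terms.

Part I: total draws C(14,6) = 3003; favorable C(4,2)*C(10,4) = 1260; P = 60/143; answer 60/143
Part II: B1 = 60/143; threaded value p + q = 203; d = -7; cross terms: (-28*-30 - -7*-16)=728, (-7*-3 - 14*-30)=441, (14*25 - 35*-3)=455, (35*-7 - -34*25)=605, (-34*-16 - -28*-7)=348; twice the area = |2577| = 2577; area = 2577/2; boundary points = 7 + 3 + 7 + 1 + 3 = 21; strictly interior points = area - boundary/2 + 1 = 1279; answer 1279

1279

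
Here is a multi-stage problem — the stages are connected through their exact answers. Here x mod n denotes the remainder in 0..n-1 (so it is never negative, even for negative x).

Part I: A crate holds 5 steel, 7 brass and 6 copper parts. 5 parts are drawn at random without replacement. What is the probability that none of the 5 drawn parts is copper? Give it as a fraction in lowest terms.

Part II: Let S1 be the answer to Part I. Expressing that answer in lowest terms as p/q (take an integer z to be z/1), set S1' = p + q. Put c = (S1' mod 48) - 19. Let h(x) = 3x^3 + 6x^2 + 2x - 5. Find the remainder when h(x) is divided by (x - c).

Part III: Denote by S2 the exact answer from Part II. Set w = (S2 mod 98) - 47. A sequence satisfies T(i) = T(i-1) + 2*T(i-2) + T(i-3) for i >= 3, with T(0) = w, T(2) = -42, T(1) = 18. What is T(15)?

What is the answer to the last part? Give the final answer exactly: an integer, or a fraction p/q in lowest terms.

Part I: total draws C(18,5) = 8568; favorable C(12,5) = 792; P = 11/119; answer 11/119
Part II: S1 = 11/119; threaded value p + q = 130; c = 15; remainder = value at the root: 3*(15)^3 + 6*(15)^2 + 2*(15)^1 - 5 = (10125) + (1350) + (30) + (-5) = 11500; answer 11500
Part III: S2 = 11500; w = -13; T(3) = 1*(-42) + 2*(18) + 1*(-13) = -19; iterating: T(3)=-19, T(4)=-85, T(5)=-165, T(6)=-354, T(7)=-769, T(8)=-1642, T(9)=-3534, T(10)=-7587, T(11)=-16297, T(12)=-35005, T(13)=-75186, T(14)=-161493, T(15)=-346870; answer -346870

-346870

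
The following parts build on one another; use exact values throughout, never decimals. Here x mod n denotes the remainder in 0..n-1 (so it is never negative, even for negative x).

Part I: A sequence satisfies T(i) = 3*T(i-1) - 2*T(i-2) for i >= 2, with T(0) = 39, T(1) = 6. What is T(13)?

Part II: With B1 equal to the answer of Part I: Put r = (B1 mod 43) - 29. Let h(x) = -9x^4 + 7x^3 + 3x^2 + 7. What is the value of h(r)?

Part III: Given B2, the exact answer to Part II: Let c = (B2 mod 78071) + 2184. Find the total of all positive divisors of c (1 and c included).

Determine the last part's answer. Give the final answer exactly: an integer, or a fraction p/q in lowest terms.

Part I: T(2) = 3*(6) - 2*(39) = -60; iterating: T(2)=-60, T(3)=-192, T(4)=-456, T(5)=-984, T(6)=-2040, T(7)=-4152, T(8)=-8376, T(9)=-16824, T(10)=-33720, T(11)=-67512, T(12)=-135096, T(13)=-270264; answer -270264
Part II: B1 = -270264; r = 5; -9*(5)^4 + 7*(5)^3 + 3*(5)^2 + 7 = (-5625) + (875) + (75) + (7) = -4668; answer -4668
Part III: B2 = -4668; c = 75587; 75587 = 131 * 577; sigma = (1 + 131) * (1 + 577) = 132 * 578 = 76296; answer 76296

76296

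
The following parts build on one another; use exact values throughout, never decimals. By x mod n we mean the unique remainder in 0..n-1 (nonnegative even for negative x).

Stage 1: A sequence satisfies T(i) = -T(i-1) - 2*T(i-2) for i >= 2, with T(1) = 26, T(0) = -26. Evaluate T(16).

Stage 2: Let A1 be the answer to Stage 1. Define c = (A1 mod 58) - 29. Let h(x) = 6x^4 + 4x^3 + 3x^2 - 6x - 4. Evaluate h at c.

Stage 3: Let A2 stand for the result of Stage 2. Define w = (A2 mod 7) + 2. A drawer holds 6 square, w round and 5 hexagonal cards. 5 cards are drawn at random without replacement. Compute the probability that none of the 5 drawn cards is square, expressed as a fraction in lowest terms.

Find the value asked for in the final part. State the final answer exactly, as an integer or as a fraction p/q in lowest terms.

Stage 1: T(2) = -1*(26) - 2*(-26) = 26; iterating: T(2)=26, T(3)=-78, T(4)=26, T(5)=130, T(6)=-182, T(7)=-78, T(8)=442, T(9)=-286, T(10)=-598, T(11)=1170, T(12)=26, T(13)=-2366, T(14)=2314, T(15)=2418, T(16)=-7046; answer -7046
Stage 2: A1 = -7046; c = 1; 6*(1)^4 + 4*(1)^3 + 3*(1)^2 - 6*(1)^1 - 4 = (6) + (4) + (3) + (-6) + (-4) = 3; answer 3
Stage 3: A2 = 3; w = 5; total draws C(16,5) = 4368; favorable C(10,5) = 252; P = 3/52; answer 3/52

3/52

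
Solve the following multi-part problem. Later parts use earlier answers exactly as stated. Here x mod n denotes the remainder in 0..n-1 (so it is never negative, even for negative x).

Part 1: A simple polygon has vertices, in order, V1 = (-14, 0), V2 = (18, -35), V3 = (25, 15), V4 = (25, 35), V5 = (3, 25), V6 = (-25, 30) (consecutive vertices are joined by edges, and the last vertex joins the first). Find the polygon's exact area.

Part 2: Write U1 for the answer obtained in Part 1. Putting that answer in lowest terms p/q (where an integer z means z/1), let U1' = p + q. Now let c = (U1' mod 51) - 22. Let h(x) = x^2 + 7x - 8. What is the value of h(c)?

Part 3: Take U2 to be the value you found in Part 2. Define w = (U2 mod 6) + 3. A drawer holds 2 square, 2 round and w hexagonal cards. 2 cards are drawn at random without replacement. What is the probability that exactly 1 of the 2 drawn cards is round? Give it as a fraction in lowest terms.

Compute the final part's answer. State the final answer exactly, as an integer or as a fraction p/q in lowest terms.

18/55

Part 1: cross terms: (-14*-35 - 18*0)=490, (18*15 - 25*-35)=1145, (25*35 - 25*15)=500, (25*25 - 3*35)=520, (3*30 - -25*25)=715, (-25*0 - -14*30)=420; twice the area = |3790| = 3790; area = 1895; answer 1895
Part 2: U1 = 1895; threaded value p + q = 1896; c = -13; 1*(-13)^2 + 7*(-13)^1 - 8 = (169) + (-91) + (-8) = 70; answer 70
Part 3: U2 = 70; w = 7; total draws C(11,2) = 55; favorable C(2,1)*C(9,1) = 18; P = 18/55; answer 18/55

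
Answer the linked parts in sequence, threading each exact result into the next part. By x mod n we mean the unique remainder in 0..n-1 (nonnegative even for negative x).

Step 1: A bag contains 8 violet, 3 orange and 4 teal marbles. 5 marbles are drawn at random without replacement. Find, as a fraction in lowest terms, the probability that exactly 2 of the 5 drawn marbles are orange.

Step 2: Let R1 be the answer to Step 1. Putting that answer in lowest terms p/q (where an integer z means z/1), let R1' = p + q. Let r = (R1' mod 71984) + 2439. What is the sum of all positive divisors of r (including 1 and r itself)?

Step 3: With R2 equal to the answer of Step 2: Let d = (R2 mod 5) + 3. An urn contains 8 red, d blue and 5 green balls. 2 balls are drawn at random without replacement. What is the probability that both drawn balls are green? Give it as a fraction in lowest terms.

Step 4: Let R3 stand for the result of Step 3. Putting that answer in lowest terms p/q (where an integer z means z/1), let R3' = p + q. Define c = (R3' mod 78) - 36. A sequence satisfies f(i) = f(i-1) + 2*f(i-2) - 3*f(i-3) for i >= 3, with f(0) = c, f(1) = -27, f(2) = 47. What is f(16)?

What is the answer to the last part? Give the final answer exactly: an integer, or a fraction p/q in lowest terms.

Step 1: total draws C(15,5) = 3003; favorable C(3,2)*C(12,3) = 660; P = 20/91; answer 20/91
Step 2: R1 = 20/91; threaded value p + q = 111; r = 2550; 2550 = 2 * 3 * 5^2 * 17; sigma = (1 + 2) * (1 + 3) * (1 + 5 + 25) * (1 + 17) = 3 * 4 * 31 * 18 = 6696; answer 6696
Step 3: R2 = 6696; d = 4; total draws C(17,2) = 136; favorable C(5,2) = 10; P = 5/68; answer 5/68
Step 4: R3 = 5/68; threaded value p + q = 73; c = 37; f(3) = 1*(47) + 2*(-27) - 3*(37) = -118; iterating: f(3)=-118, f(4)=57, f(5)=-320, f(6)=148, f(7)=-663, f(8)=593, f(9)=-1177, f(10)=1998, f(11)=-2135, f(12)=5392, f(13)=-4872, f(14)=12317, f(15)=-13603, f(16)=25647; answer 25647

25647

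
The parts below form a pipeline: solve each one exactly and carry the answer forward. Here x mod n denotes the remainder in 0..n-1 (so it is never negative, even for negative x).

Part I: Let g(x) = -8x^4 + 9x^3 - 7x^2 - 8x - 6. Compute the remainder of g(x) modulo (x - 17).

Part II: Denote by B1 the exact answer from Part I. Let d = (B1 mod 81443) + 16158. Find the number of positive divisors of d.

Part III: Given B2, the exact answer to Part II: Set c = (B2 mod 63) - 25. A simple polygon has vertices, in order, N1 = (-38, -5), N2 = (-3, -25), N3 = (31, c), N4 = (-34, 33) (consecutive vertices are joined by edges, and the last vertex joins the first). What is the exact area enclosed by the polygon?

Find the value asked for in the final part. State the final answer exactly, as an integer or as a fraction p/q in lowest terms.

Part I: remainder = value at the root: -8*(17)^4 + 9*(17)^3 - 7*(17)^2 - 8*(17)^1 - 6 = (-668168) + (44217) + (-2023) + (-136) + (-6) = -626116; answer -626116
Part II: B1 = -626116; d = 41586; 41586 = 2 * 3 * 29 * 239; number of divisors = (1+1) * (1+1) * (1+1) * (1+1) = 16; answer 16
Part III: B2 = 16; c = -9; cross terms: (-38*-25 - -3*-5)=935, (-3*-9 - 31*-25)=802, (31*33 - -34*-9)=717, (-34*-5 - -38*33)=1424; twice the area = |3878| = 3878; area = 1939; answer 1939

1939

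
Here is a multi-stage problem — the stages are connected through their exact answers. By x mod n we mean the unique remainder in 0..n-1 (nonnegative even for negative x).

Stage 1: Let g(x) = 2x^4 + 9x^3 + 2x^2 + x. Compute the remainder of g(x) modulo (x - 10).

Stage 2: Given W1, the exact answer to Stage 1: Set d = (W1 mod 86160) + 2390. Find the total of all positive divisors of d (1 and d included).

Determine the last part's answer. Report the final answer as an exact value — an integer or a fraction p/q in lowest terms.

76880

Stage 1: remainder = value at the root: 2*(10)^4 + 9*(10)^3 + 2*(10)^2 + 1*(10)^1 = (20000) + (9000) + (200) + (10) = 29210; answer 29210
Stage 2: W1 = 29210; d = 31600; 31600 = 2^4 * 5^2 * 79; sigma = (1 + 2 + 4 + 8 + 16) * (1 + 5 + 25) * (1 + 79) = 31 * 31 * 80 = 76880; answer 76880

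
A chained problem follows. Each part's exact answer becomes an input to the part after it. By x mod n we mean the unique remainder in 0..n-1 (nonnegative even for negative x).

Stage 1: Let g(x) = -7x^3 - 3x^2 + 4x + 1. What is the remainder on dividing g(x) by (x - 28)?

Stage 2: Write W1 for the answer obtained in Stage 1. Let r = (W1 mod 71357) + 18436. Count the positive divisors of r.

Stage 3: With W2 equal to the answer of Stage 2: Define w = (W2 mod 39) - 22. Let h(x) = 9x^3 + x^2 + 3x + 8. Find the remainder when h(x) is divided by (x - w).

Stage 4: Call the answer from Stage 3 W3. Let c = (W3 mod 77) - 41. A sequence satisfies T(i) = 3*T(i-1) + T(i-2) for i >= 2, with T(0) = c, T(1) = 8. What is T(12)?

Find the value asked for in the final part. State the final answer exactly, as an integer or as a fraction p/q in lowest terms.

Stage 1: remainder = value at the root: -7*(28)^3 - 3*(28)^2 + 4*(28)^1 + 1 = (-153664) + (-2352) + (112) + (1) = -155903; answer -155903
Stage 2: W1 = -155903; r = 76604; 76604 = 2^2 * 11 * 1741; number of divisors = (2+1) * (1+1) * (1+1) = 12; answer 12
Stage 3: W2 = 12; w = -10; remainder = value at the root: 9*(-10)^3 + 1*(-10)^2 + 3*(-10)^1 + 8 = (-9000) + (100) + (-30) + (8) = -8922; answer -8922
Stage 4: W3 = -8922; c = -31; T(2) = 3*(8) + 1*(-31) = -7; iterating: T(2)=-7, T(3)=-13, T(4)=-46, T(5)=-151, T(6)=-499, T(7)=-1648, T(8)=-5443, T(9)=-17977, T(10)=-59374, T(11)=-196099, T(12)=-647671; answer -647671

-647671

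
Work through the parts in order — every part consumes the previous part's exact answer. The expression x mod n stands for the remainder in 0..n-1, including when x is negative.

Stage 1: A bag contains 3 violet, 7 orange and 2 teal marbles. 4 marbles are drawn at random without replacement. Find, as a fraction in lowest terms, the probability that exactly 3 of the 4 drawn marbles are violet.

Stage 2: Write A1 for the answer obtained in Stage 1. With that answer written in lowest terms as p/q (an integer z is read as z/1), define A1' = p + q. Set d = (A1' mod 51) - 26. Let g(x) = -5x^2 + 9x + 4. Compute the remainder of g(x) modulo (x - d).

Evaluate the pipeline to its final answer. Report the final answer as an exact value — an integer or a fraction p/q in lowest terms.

-2390

Stage 1: total draws C(12,4) = 495; favorable C(3,3)*C(9,1) = 9; P = 1/55; answer 1/55
Stage 2: A1 = 1/55; threaded value p + q = 56; d = -21; remainder = value at the root: -5*(-21)^2 + 9*(-21)^1 + 4 = (-2205) + (-189) + (4) = -2390; answer -2390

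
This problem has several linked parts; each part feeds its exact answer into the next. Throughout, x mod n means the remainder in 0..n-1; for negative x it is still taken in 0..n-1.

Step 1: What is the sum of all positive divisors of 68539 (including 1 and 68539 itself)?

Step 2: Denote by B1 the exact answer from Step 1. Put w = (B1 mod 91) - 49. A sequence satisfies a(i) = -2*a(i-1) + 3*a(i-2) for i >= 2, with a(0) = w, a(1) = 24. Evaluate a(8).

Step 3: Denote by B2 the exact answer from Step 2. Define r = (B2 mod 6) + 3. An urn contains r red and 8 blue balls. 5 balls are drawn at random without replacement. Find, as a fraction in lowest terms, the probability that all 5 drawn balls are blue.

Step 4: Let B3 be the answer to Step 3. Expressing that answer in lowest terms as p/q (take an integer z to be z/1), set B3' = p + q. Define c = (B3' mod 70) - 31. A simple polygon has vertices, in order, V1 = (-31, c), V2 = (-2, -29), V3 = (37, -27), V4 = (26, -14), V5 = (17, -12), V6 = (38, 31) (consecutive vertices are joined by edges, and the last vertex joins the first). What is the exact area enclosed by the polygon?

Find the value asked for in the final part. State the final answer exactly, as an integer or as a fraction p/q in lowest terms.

Step 1: 68539 is prime, so its only divisors are 1 and 68539; sigma = 1 + 68539 = 68540; answer 68540
Step 2: B1 = 68540; w = -32; a(2) = -2*(24) + 3*(-32) = -144; iterating: a(2)=-144, a(3)=360, a(4)=-1152, a(5)=3384, a(6)=-10224, a(7)=30600, a(8)=-91872; answer -91872
Step 3: B2 = -91872; r = 3; total draws C(11,5) = 462; favorable C(8,5) = 56; P = 4/33; answer 4/33
Step 4: B3 = 4/33; threaded value p + q = 37; c = 6; cross terms: (-31*-29 - -2*6)=911, (-2*-27 - 37*-29)=1127, (37*-14 - 26*-27)=184, (26*-12 - 17*-14)=-74, (17*31 - 38*-12)=983, (38*6 - -31*31)=1189; twice the area = |4320| = 4320; area = 2160; answer 2160

2160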